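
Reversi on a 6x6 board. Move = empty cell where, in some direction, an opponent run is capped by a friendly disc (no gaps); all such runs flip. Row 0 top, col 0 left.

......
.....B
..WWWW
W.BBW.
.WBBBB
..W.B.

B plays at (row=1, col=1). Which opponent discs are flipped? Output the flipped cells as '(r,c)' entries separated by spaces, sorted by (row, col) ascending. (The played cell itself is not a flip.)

Answer: (2,2)

Derivation:
Dir NW: first cell '.' (not opp) -> no flip
Dir N: first cell '.' (not opp) -> no flip
Dir NE: first cell '.' (not opp) -> no flip
Dir W: first cell '.' (not opp) -> no flip
Dir E: first cell '.' (not opp) -> no flip
Dir SW: first cell '.' (not opp) -> no flip
Dir S: first cell '.' (not opp) -> no flip
Dir SE: opp run (2,2) capped by B -> flip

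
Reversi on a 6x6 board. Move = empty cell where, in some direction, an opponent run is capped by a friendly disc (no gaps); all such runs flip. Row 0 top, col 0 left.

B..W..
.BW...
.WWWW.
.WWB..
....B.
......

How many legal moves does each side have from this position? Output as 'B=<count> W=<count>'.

Answer: B=4 W=6

Derivation:
-- B to move --
(0,1): no bracket -> illegal
(0,2): no bracket -> illegal
(0,4): no bracket -> illegal
(1,0): no bracket -> illegal
(1,3): flips 2 -> legal
(1,4): no bracket -> illegal
(1,5): flips 1 -> legal
(2,0): no bracket -> illegal
(2,5): no bracket -> illegal
(3,0): flips 2 -> legal
(3,4): no bracket -> illegal
(3,5): no bracket -> illegal
(4,0): no bracket -> illegal
(4,1): flips 2 -> legal
(4,2): no bracket -> illegal
(4,3): no bracket -> illegal
B mobility = 4
-- W to move --
(0,1): flips 1 -> legal
(0,2): no bracket -> illegal
(1,0): flips 1 -> legal
(2,0): no bracket -> illegal
(3,4): flips 1 -> legal
(3,5): no bracket -> illegal
(4,2): flips 1 -> legal
(4,3): flips 1 -> legal
(4,5): no bracket -> illegal
(5,3): no bracket -> illegal
(5,4): no bracket -> illegal
(5,5): flips 2 -> legal
W mobility = 6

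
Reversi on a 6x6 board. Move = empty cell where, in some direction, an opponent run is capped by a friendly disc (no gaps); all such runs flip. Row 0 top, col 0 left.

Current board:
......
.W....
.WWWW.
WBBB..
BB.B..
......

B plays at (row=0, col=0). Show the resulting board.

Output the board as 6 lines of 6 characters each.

Answer: B.....
.B....
.WBWW.
WBBB..
BB.B..
......

Derivation:
Place B at (0,0); scan 8 dirs for brackets.
Dir NW: edge -> no flip
Dir N: edge -> no flip
Dir NE: edge -> no flip
Dir W: edge -> no flip
Dir E: first cell '.' (not opp) -> no flip
Dir SW: edge -> no flip
Dir S: first cell '.' (not opp) -> no flip
Dir SE: opp run (1,1) (2,2) capped by B -> flip
All flips: (1,1) (2,2)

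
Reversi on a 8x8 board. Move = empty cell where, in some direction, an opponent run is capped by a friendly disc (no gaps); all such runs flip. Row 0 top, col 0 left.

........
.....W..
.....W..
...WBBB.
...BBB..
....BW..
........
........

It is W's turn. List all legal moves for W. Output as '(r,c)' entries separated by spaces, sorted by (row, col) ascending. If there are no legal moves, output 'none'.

Answer: (3,7) (4,7) (5,2) (5,3)

Derivation:
(2,3): no bracket -> illegal
(2,4): no bracket -> illegal
(2,6): no bracket -> illegal
(2,7): no bracket -> illegal
(3,2): no bracket -> illegal
(3,7): flips 3 -> legal
(4,2): no bracket -> illegal
(4,6): no bracket -> illegal
(4,7): flips 1 -> legal
(5,2): flips 2 -> legal
(5,3): flips 2 -> legal
(5,6): no bracket -> illegal
(6,3): no bracket -> illegal
(6,4): no bracket -> illegal
(6,5): no bracket -> illegal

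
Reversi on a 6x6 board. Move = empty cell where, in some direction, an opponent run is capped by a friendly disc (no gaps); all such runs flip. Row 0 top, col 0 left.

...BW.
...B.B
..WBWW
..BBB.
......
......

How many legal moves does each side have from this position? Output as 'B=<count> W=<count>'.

Answer: B=7 W=5

Derivation:
-- B to move --
(0,5): flips 1 -> legal
(1,1): flips 1 -> legal
(1,2): flips 1 -> legal
(1,4): flips 1 -> legal
(2,1): flips 1 -> legal
(3,1): flips 1 -> legal
(3,5): flips 2 -> legal
B mobility = 7
-- W to move --
(0,2): flips 2 -> legal
(0,5): flips 1 -> legal
(1,2): no bracket -> illegal
(1,4): no bracket -> illegal
(2,1): no bracket -> illegal
(3,1): no bracket -> illegal
(3,5): no bracket -> illegal
(4,1): no bracket -> illegal
(4,2): flips 2 -> legal
(4,3): flips 1 -> legal
(4,4): flips 2 -> legal
(4,5): no bracket -> illegal
W mobility = 5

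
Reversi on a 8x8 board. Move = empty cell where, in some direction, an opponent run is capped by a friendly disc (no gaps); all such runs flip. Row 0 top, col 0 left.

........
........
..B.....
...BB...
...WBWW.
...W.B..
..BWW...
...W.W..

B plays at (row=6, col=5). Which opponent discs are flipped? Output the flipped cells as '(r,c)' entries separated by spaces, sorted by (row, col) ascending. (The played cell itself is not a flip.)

Dir NW: first cell '.' (not opp) -> no flip
Dir N: first cell 'B' (not opp) -> no flip
Dir NE: first cell '.' (not opp) -> no flip
Dir W: opp run (6,4) (6,3) capped by B -> flip
Dir E: first cell '.' (not opp) -> no flip
Dir SW: first cell '.' (not opp) -> no flip
Dir S: opp run (7,5), next=edge -> no flip
Dir SE: first cell '.' (not opp) -> no flip

Answer: (6,3) (6,4)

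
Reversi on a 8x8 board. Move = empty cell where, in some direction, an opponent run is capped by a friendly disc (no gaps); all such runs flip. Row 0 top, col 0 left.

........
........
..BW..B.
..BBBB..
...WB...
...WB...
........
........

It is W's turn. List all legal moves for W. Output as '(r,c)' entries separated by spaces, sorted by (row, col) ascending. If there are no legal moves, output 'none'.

(1,1): no bracket -> illegal
(1,2): no bracket -> illegal
(1,3): no bracket -> illegal
(1,5): no bracket -> illegal
(1,6): no bracket -> illegal
(1,7): flips 3 -> legal
(2,1): flips 2 -> legal
(2,4): no bracket -> illegal
(2,5): flips 1 -> legal
(2,7): no bracket -> illegal
(3,1): no bracket -> illegal
(3,6): no bracket -> illegal
(3,7): no bracket -> illegal
(4,1): flips 1 -> legal
(4,2): no bracket -> illegal
(4,5): flips 2 -> legal
(4,6): no bracket -> illegal
(5,5): flips 1 -> legal
(6,3): no bracket -> illegal
(6,4): no bracket -> illegal
(6,5): flips 1 -> legal

Answer: (1,7) (2,1) (2,5) (4,1) (4,5) (5,5) (6,5)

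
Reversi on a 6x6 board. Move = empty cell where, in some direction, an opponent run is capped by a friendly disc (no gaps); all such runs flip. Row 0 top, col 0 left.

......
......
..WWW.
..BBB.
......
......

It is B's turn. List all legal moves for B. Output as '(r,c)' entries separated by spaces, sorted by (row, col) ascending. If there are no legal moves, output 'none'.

(1,1): flips 1 -> legal
(1,2): flips 2 -> legal
(1,3): flips 1 -> legal
(1,4): flips 2 -> legal
(1,5): flips 1 -> legal
(2,1): no bracket -> illegal
(2,5): no bracket -> illegal
(3,1): no bracket -> illegal
(3,5): no bracket -> illegal

Answer: (1,1) (1,2) (1,3) (1,4) (1,5)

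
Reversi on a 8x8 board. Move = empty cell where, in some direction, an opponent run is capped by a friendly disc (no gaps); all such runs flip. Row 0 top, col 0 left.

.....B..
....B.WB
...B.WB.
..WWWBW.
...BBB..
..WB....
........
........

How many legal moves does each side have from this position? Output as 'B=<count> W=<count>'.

-- B to move --
(0,6): flips 1 -> legal
(0,7): flips 3 -> legal
(1,5): flips 2 -> legal
(2,1): flips 1 -> legal
(2,2): flips 1 -> legal
(2,4): flips 2 -> legal
(2,7): flips 2 -> legal
(3,1): flips 3 -> legal
(3,7): flips 1 -> legal
(4,1): flips 1 -> legal
(4,2): no bracket -> illegal
(4,6): flips 1 -> legal
(4,7): flips 2 -> legal
(5,1): flips 1 -> legal
(6,1): flips 1 -> legal
(6,2): no bracket -> illegal
(6,3): no bracket -> illegal
B mobility = 14
-- W to move --
(0,3): flips 1 -> legal
(0,4): no bracket -> illegal
(0,6): no bracket -> illegal
(0,7): no bracket -> illegal
(1,2): flips 1 -> legal
(1,3): flips 1 -> legal
(1,5): no bracket -> illegal
(2,2): no bracket -> illegal
(2,4): no bracket -> illegal
(2,7): flips 1 -> legal
(3,7): no bracket -> illegal
(4,2): no bracket -> illegal
(4,6): no bracket -> illegal
(5,4): flips 4 -> legal
(5,5): flips 3 -> legal
(5,6): flips 1 -> legal
(6,2): no bracket -> illegal
(6,3): flips 2 -> legal
(6,4): no bracket -> illegal
W mobility = 8

Answer: B=14 W=8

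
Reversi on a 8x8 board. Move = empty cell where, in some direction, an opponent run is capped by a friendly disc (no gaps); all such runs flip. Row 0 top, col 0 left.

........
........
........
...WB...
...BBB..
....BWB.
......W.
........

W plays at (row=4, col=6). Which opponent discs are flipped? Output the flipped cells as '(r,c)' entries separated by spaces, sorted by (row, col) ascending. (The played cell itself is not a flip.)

Dir NW: first cell '.' (not opp) -> no flip
Dir N: first cell '.' (not opp) -> no flip
Dir NE: first cell '.' (not opp) -> no flip
Dir W: opp run (4,5) (4,4) (4,3), next='.' -> no flip
Dir E: first cell '.' (not opp) -> no flip
Dir SW: first cell 'W' (not opp) -> no flip
Dir S: opp run (5,6) capped by W -> flip
Dir SE: first cell '.' (not opp) -> no flip

Answer: (5,6)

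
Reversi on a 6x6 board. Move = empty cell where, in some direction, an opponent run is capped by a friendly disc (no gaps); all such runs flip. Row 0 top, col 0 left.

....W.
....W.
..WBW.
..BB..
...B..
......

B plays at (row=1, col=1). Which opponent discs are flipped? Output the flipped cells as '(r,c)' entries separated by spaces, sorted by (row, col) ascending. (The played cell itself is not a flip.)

Dir NW: first cell '.' (not opp) -> no flip
Dir N: first cell '.' (not opp) -> no flip
Dir NE: first cell '.' (not opp) -> no flip
Dir W: first cell '.' (not opp) -> no flip
Dir E: first cell '.' (not opp) -> no flip
Dir SW: first cell '.' (not opp) -> no flip
Dir S: first cell '.' (not opp) -> no flip
Dir SE: opp run (2,2) capped by B -> flip

Answer: (2,2)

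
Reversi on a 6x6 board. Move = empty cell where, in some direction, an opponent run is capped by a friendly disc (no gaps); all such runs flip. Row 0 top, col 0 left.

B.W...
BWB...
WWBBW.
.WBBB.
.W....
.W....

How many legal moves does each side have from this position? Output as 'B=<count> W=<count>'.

Answer: B=6 W=7

Derivation:
-- B to move --
(0,1): no bracket -> illegal
(0,3): no bracket -> illegal
(1,3): no bracket -> illegal
(1,4): flips 1 -> legal
(1,5): flips 1 -> legal
(2,5): flips 1 -> legal
(3,0): flips 3 -> legal
(3,5): no bracket -> illegal
(4,0): flips 1 -> legal
(4,2): no bracket -> illegal
(5,0): flips 1 -> legal
(5,2): no bracket -> illegal
B mobility = 6
-- W to move --
(0,1): no bracket -> illegal
(0,3): flips 1 -> legal
(1,3): flips 2 -> legal
(1,4): flips 2 -> legal
(2,5): no bracket -> illegal
(3,5): flips 3 -> legal
(4,2): flips 4 -> legal
(4,3): flips 1 -> legal
(4,4): flips 3 -> legal
(4,5): no bracket -> illegal
W mobility = 7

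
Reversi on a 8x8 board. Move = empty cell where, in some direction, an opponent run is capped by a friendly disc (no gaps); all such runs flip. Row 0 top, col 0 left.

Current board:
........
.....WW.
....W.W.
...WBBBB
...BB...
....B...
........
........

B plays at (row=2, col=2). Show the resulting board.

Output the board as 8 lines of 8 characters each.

Answer: ........
.....WW.
..B.W.W.
...BBBBB
...BB...
....B...
........
........

Derivation:
Place B at (2,2); scan 8 dirs for brackets.
Dir NW: first cell '.' (not opp) -> no flip
Dir N: first cell '.' (not opp) -> no flip
Dir NE: first cell '.' (not opp) -> no flip
Dir W: first cell '.' (not opp) -> no flip
Dir E: first cell '.' (not opp) -> no flip
Dir SW: first cell '.' (not opp) -> no flip
Dir S: first cell '.' (not opp) -> no flip
Dir SE: opp run (3,3) capped by B -> flip
All flips: (3,3)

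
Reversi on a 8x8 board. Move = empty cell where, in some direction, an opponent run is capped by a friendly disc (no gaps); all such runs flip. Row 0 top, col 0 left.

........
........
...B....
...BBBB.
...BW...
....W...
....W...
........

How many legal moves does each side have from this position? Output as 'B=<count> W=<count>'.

-- B to move --
(4,5): flips 1 -> legal
(5,3): flips 1 -> legal
(5,5): flips 1 -> legal
(6,3): no bracket -> illegal
(6,5): flips 1 -> legal
(7,3): no bracket -> illegal
(7,4): flips 3 -> legal
(7,5): no bracket -> illegal
B mobility = 5
-- W to move --
(1,2): no bracket -> illegal
(1,3): no bracket -> illegal
(1,4): no bracket -> illegal
(2,2): flips 1 -> legal
(2,4): flips 1 -> legal
(2,5): no bracket -> illegal
(2,6): flips 1 -> legal
(2,7): no bracket -> illegal
(3,2): flips 1 -> legal
(3,7): no bracket -> illegal
(4,2): flips 1 -> legal
(4,5): no bracket -> illegal
(4,6): no bracket -> illegal
(4,7): no bracket -> illegal
(5,2): no bracket -> illegal
(5,3): no bracket -> illegal
W mobility = 5

Answer: B=5 W=5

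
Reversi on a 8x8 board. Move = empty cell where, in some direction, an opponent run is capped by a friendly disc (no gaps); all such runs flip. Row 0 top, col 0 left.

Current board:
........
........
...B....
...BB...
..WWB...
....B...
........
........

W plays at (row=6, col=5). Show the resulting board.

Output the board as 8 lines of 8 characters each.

Answer: ........
........
...B....
...BB...
..WWB...
....W...
.....W..
........

Derivation:
Place W at (6,5); scan 8 dirs for brackets.
Dir NW: opp run (5,4) capped by W -> flip
Dir N: first cell '.' (not opp) -> no flip
Dir NE: first cell '.' (not opp) -> no flip
Dir W: first cell '.' (not opp) -> no flip
Dir E: first cell '.' (not opp) -> no flip
Dir SW: first cell '.' (not opp) -> no flip
Dir S: first cell '.' (not opp) -> no flip
Dir SE: first cell '.' (not opp) -> no flip
All flips: (5,4)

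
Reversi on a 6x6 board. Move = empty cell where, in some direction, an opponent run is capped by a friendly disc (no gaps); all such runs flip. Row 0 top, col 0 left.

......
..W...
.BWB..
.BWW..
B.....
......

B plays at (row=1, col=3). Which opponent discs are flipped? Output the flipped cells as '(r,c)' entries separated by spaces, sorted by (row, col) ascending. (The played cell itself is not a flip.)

Answer: (2,2)

Derivation:
Dir NW: first cell '.' (not opp) -> no flip
Dir N: first cell '.' (not opp) -> no flip
Dir NE: first cell '.' (not opp) -> no flip
Dir W: opp run (1,2), next='.' -> no flip
Dir E: first cell '.' (not opp) -> no flip
Dir SW: opp run (2,2) capped by B -> flip
Dir S: first cell 'B' (not opp) -> no flip
Dir SE: first cell '.' (not opp) -> no flip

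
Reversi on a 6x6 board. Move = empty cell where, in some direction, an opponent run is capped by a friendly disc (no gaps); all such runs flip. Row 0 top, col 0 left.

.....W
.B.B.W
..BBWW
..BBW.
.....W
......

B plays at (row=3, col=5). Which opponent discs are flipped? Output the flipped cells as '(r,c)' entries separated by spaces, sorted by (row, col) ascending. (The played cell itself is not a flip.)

Answer: (2,4) (3,4)

Derivation:
Dir NW: opp run (2,4) capped by B -> flip
Dir N: opp run (2,5) (1,5) (0,5), next=edge -> no flip
Dir NE: edge -> no flip
Dir W: opp run (3,4) capped by B -> flip
Dir E: edge -> no flip
Dir SW: first cell '.' (not opp) -> no flip
Dir S: opp run (4,5), next='.' -> no flip
Dir SE: edge -> no flip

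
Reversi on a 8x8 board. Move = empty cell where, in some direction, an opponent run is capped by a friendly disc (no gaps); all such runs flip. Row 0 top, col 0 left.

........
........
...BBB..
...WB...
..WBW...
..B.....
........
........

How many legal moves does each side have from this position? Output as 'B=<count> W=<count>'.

Answer: B=5 W=6

Derivation:
-- B to move --
(2,2): no bracket -> illegal
(3,1): no bracket -> illegal
(3,2): flips 2 -> legal
(3,5): no bracket -> illegal
(4,1): flips 1 -> legal
(4,5): flips 1 -> legal
(5,1): flips 2 -> legal
(5,3): no bracket -> illegal
(5,4): flips 1 -> legal
(5,5): no bracket -> illegal
B mobility = 5
-- W to move --
(1,2): no bracket -> illegal
(1,3): flips 1 -> legal
(1,4): flips 2 -> legal
(1,5): flips 1 -> legal
(1,6): no bracket -> illegal
(2,2): no bracket -> illegal
(2,6): no bracket -> illegal
(3,2): no bracket -> illegal
(3,5): flips 1 -> legal
(3,6): no bracket -> illegal
(4,1): no bracket -> illegal
(4,5): no bracket -> illegal
(5,1): no bracket -> illegal
(5,3): flips 1 -> legal
(5,4): no bracket -> illegal
(6,1): no bracket -> illegal
(6,2): flips 1 -> legal
(6,3): no bracket -> illegal
W mobility = 6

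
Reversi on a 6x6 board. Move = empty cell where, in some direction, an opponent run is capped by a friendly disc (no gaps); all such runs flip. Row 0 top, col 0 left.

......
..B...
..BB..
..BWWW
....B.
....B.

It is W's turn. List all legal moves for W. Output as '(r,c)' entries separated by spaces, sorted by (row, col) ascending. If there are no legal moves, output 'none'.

Answer: (0,1) (1,1) (1,3) (3,1) (5,3) (5,5)

Derivation:
(0,1): flips 2 -> legal
(0,2): no bracket -> illegal
(0,3): no bracket -> illegal
(1,1): flips 1 -> legal
(1,3): flips 1 -> legal
(1,4): no bracket -> illegal
(2,1): no bracket -> illegal
(2,4): no bracket -> illegal
(3,1): flips 1 -> legal
(4,1): no bracket -> illegal
(4,2): no bracket -> illegal
(4,3): no bracket -> illegal
(4,5): no bracket -> illegal
(5,3): flips 1 -> legal
(5,5): flips 1 -> legal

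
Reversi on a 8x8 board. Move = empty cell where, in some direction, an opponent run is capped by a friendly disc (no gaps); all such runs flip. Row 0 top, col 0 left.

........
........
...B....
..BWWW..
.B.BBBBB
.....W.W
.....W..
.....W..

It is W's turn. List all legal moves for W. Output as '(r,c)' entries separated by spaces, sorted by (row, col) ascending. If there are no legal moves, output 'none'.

(1,2): flips 1 -> legal
(1,3): flips 1 -> legal
(1,4): no bracket -> illegal
(2,1): no bracket -> illegal
(2,2): no bracket -> illegal
(2,4): no bracket -> illegal
(3,0): no bracket -> illegal
(3,1): flips 1 -> legal
(3,6): no bracket -> illegal
(3,7): flips 2 -> legal
(4,0): no bracket -> illegal
(4,2): no bracket -> illegal
(5,0): no bracket -> illegal
(5,1): no bracket -> illegal
(5,2): flips 1 -> legal
(5,3): flips 2 -> legal
(5,4): flips 1 -> legal
(5,6): flips 1 -> legal

Answer: (1,2) (1,3) (3,1) (3,7) (5,2) (5,3) (5,4) (5,6)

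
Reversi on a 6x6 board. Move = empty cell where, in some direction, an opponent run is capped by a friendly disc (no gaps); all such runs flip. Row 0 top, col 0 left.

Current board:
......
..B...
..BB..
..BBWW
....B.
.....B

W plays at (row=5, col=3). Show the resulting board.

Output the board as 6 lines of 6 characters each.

Place W at (5,3); scan 8 dirs for brackets.
Dir NW: first cell '.' (not opp) -> no flip
Dir N: first cell '.' (not opp) -> no flip
Dir NE: opp run (4,4) capped by W -> flip
Dir W: first cell '.' (not opp) -> no flip
Dir E: first cell '.' (not opp) -> no flip
Dir SW: edge -> no flip
Dir S: edge -> no flip
Dir SE: edge -> no flip
All flips: (4,4)

Answer: ......
..B...
..BB..
..BBWW
....W.
...W.B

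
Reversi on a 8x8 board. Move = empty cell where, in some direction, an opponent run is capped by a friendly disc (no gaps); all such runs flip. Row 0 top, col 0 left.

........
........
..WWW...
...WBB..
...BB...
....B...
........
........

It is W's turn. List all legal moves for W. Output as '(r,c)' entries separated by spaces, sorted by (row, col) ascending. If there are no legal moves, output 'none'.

(2,5): no bracket -> illegal
(2,6): no bracket -> illegal
(3,2): no bracket -> illegal
(3,6): flips 2 -> legal
(4,2): no bracket -> illegal
(4,5): flips 1 -> legal
(4,6): flips 1 -> legal
(5,2): no bracket -> illegal
(5,3): flips 1 -> legal
(5,5): flips 1 -> legal
(6,3): no bracket -> illegal
(6,4): flips 3 -> legal
(6,5): no bracket -> illegal

Answer: (3,6) (4,5) (4,6) (5,3) (5,5) (6,4)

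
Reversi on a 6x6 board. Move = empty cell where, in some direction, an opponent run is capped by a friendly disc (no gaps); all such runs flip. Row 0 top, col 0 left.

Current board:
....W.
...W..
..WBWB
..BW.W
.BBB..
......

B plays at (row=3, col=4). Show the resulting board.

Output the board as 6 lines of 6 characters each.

Answer: ....W.
...W..
..WBWB
..BBBW
.BBB..
......

Derivation:
Place B at (3,4); scan 8 dirs for brackets.
Dir NW: first cell 'B' (not opp) -> no flip
Dir N: opp run (2,4), next='.' -> no flip
Dir NE: first cell 'B' (not opp) -> no flip
Dir W: opp run (3,3) capped by B -> flip
Dir E: opp run (3,5), next=edge -> no flip
Dir SW: first cell 'B' (not opp) -> no flip
Dir S: first cell '.' (not opp) -> no flip
Dir SE: first cell '.' (not opp) -> no flip
All flips: (3,3)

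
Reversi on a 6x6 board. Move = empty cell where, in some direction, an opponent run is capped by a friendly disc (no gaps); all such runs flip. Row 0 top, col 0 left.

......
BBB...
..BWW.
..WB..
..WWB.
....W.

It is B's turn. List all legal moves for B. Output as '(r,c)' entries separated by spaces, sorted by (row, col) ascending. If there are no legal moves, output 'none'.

Answer: (1,3) (1,5) (2,5) (3,1) (3,4) (4,1) (5,1) (5,2) (5,3)

Derivation:
(1,3): flips 1 -> legal
(1,4): no bracket -> illegal
(1,5): flips 1 -> legal
(2,1): no bracket -> illegal
(2,5): flips 2 -> legal
(3,1): flips 1 -> legal
(3,4): flips 1 -> legal
(3,5): no bracket -> illegal
(4,1): flips 2 -> legal
(4,5): no bracket -> illegal
(5,1): flips 1 -> legal
(5,2): flips 2 -> legal
(5,3): flips 1 -> legal
(5,5): no bracket -> illegal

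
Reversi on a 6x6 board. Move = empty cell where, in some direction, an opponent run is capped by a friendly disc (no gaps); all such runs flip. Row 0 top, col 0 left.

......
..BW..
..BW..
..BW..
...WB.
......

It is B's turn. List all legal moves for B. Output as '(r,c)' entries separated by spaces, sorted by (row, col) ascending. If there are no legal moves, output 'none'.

Answer: (0,4) (1,4) (2,4) (3,4) (4,2) (5,4)

Derivation:
(0,2): no bracket -> illegal
(0,3): no bracket -> illegal
(0,4): flips 1 -> legal
(1,4): flips 2 -> legal
(2,4): flips 1 -> legal
(3,4): flips 2 -> legal
(4,2): flips 1 -> legal
(5,2): no bracket -> illegal
(5,3): no bracket -> illegal
(5,4): flips 1 -> legal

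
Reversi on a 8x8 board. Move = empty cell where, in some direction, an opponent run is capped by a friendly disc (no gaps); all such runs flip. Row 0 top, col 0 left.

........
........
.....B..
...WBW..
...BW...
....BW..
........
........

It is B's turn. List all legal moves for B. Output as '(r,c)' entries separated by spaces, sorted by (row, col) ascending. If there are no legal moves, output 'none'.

Answer: (2,3) (3,2) (3,6) (4,5) (5,6)

Derivation:
(2,2): no bracket -> illegal
(2,3): flips 1 -> legal
(2,4): no bracket -> illegal
(2,6): no bracket -> illegal
(3,2): flips 1 -> legal
(3,6): flips 1 -> legal
(4,2): no bracket -> illegal
(4,5): flips 2 -> legal
(4,6): no bracket -> illegal
(5,3): no bracket -> illegal
(5,6): flips 1 -> legal
(6,4): no bracket -> illegal
(6,5): no bracket -> illegal
(6,6): no bracket -> illegal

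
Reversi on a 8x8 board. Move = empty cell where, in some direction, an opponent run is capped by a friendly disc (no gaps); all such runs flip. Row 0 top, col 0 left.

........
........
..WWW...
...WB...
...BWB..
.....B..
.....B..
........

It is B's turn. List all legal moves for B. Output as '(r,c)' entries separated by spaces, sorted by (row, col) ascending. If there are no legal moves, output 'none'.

Answer: (1,1) (1,2) (1,3) (1,4) (3,2) (5,4)

Derivation:
(1,1): flips 3 -> legal
(1,2): flips 1 -> legal
(1,3): flips 2 -> legal
(1,4): flips 1 -> legal
(1,5): no bracket -> illegal
(2,1): no bracket -> illegal
(2,5): no bracket -> illegal
(3,1): no bracket -> illegal
(3,2): flips 1 -> legal
(3,5): no bracket -> illegal
(4,2): no bracket -> illegal
(5,3): no bracket -> illegal
(5,4): flips 1 -> legal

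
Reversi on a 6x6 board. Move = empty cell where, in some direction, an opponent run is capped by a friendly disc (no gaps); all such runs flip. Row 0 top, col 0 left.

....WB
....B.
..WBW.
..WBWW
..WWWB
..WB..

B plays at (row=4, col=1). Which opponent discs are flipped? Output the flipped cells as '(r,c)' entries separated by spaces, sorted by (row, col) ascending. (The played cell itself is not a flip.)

Answer: (3,2) (4,2) (4,3) (4,4)

Derivation:
Dir NW: first cell '.' (not opp) -> no flip
Dir N: first cell '.' (not opp) -> no flip
Dir NE: opp run (3,2) capped by B -> flip
Dir W: first cell '.' (not opp) -> no flip
Dir E: opp run (4,2) (4,3) (4,4) capped by B -> flip
Dir SW: first cell '.' (not opp) -> no flip
Dir S: first cell '.' (not opp) -> no flip
Dir SE: opp run (5,2), next=edge -> no flip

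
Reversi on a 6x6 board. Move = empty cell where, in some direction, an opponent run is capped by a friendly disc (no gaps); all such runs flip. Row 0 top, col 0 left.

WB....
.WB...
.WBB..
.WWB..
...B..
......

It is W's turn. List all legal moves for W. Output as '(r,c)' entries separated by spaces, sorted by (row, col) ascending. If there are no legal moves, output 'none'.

Answer: (0,2) (0,3) (1,3) (1,4) (2,4) (3,4) (4,4) (5,4)

Derivation:
(0,2): flips 3 -> legal
(0,3): flips 1 -> legal
(1,0): no bracket -> illegal
(1,3): flips 2 -> legal
(1,4): flips 1 -> legal
(2,4): flips 2 -> legal
(3,4): flips 1 -> legal
(4,2): no bracket -> illegal
(4,4): flips 2 -> legal
(5,2): no bracket -> illegal
(5,3): no bracket -> illegal
(5,4): flips 1 -> legal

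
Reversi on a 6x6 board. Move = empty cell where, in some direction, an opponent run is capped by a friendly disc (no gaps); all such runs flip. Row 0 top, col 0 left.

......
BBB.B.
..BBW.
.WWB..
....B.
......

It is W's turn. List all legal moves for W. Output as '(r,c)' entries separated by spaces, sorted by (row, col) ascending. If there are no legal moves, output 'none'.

(0,0): no bracket -> illegal
(0,1): no bracket -> illegal
(0,2): flips 2 -> legal
(0,3): no bracket -> illegal
(0,4): flips 1 -> legal
(0,5): flips 2 -> legal
(1,3): flips 1 -> legal
(1,5): no bracket -> illegal
(2,0): no bracket -> illegal
(2,1): flips 2 -> legal
(2,5): no bracket -> illegal
(3,4): flips 1 -> legal
(3,5): no bracket -> illegal
(4,2): flips 1 -> legal
(4,3): no bracket -> illegal
(4,5): no bracket -> illegal
(5,3): no bracket -> illegal
(5,4): no bracket -> illegal
(5,5): no bracket -> illegal

Answer: (0,2) (0,4) (0,5) (1,3) (2,1) (3,4) (4,2)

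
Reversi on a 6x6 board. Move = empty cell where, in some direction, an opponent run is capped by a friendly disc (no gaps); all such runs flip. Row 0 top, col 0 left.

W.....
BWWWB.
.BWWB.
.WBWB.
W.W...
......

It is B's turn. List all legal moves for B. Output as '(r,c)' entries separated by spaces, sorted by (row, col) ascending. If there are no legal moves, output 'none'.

(0,1): flips 3 -> legal
(0,2): flips 3 -> legal
(0,3): flips 1 -> legal
(0,4): no bracket -> illegal
(2,0): no bracket -> illegal
(3,0): flips 1 -> legal
(4,1): flips 1 -> legal
(4,3): no bracket -> illegal
(4,4): no bracket -> illegal
(5,0): no bracket -> illegal
(5,1): flips 2 -> legal
(5,2): flips 1 -> legal
(5,3): no bracket -> illegal

Answer: (0,1) (0,2) (0,3) (3,0) (4,1) (5,1) (5,2)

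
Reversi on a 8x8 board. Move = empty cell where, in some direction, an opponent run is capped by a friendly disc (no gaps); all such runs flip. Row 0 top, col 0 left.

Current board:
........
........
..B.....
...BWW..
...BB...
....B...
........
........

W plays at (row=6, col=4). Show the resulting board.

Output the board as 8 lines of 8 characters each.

Answer: ........
........
..B.....
...BWW..
...BW...
....W...
....W...
........

Derivation:
Place W at (6,4); scan 8 dirs for brackets.
Dir NW: first cell '.' (not opp) -> no flip
Dir N: opp run (5,4) (4,4) capped by W -> flip
Dir NE: first cell '.' (not opp) -> no flip
Dir W: first cell '.' (not opp) -> no flip
Dir E: first cell '.' (not opp) -> no flip
Dir SW: first cell '.' (not opp) -> no flip
Dir S: first cell '.' (not opp) -> no flip
Dir SE: first cell '.' (not opp) -> no flip
All flips: (4,4) (5,4)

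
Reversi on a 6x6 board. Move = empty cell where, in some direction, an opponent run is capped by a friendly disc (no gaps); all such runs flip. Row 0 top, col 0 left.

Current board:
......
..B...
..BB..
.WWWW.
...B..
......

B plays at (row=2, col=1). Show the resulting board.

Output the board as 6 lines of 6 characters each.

Place B at (2,1); scan 8 dirs for brackets.
Dir NW: first cell '.' (not opp) -> no flip
Dir N: first cell '.' (not opp) -> no flip
Dir NE: first cell 'B' (not opp) -> no flip
Dir W: first cell '.' (not opp) -> no flip
Dir E: first cell 'B' (not opp) -> no flip
Dir SW: first cell '.' (not opp) -> no flip
Dir S: opp run (3,1), next='.' -> no flip
Dir SE: opp run (3,2) capped by B -> flip
All flips: (3,2)

Answer: ......
..B...
.BBB..
.WBWW.
...B..
......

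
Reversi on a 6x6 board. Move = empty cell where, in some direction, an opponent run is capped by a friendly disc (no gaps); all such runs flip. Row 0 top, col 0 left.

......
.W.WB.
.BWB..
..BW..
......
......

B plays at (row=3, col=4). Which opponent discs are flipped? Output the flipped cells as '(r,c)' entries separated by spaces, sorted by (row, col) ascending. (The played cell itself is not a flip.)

Answer: (3,3)

Derivation:
Dir NW: first cell 'B' (not opp) -> no flip
Dir N: first cell '.' (not opp) -> no flip
Dir NE: first cell '.' (not opp) -> no flip
Dir W: opp run (3,3) capped by B -> flip
Dir E: first cell '.' (not opp) -> no flip
Dir SW: first cell '.' (not opp) -> no flip
Dir S: first cell '.' (not opp) -> no flip
Dir SE: first cell '.' (not opp) -> no flip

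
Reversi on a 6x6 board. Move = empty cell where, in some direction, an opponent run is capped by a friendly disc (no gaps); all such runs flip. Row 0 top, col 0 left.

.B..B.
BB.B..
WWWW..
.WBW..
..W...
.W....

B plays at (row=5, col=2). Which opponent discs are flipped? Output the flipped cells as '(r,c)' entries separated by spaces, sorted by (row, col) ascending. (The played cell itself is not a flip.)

Dir NW: first cell '.' (not opp) -> no flip
Dir N: opp run (4,2) capped by B -> flip
Dir NE: first cell '.' (not opp) -> no flip
Dir W: opp run (5,1), next='.' -> no flip
Dir E: first cell '.' (not opp) -> no flip
Dir SW: edge -> no flip
Dir S: edge -> no flip
Dir SE: edge -> no flip

Answer: (4,2)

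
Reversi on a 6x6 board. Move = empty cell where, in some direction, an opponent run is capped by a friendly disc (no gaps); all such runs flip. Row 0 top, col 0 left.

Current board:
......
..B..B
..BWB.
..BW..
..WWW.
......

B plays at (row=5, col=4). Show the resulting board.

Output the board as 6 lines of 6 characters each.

Place B at (5,4); scan 8 dirs for brackets.
Dir NW: opp run (4,3) capped by B -> flip
Dir N: opp run (4,4), next='.' -> no flip
Dir NE: first cell '.' (not opp) -> no flip
Dir W: first cell '.' (not opp) -> no flip
Dir E: first cell '.' (not opp) -> no flip
Dir SW: edge -> no flip
Dir S: edge -> no flip
Dir SE: edge -> no flip
All flips: (4,3)

Answer: ......
..B..B
..BWB.
..BW..
..WBW.
....B.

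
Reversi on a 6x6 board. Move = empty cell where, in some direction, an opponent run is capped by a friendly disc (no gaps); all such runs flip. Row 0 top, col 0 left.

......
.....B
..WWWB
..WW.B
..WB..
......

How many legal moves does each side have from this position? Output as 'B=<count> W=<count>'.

Answer: B=4 W=3

Derivation:
-- B to move --
(1,1): no bracket -> illegal
(1,2): no bracket -> illegal
(1,3): flips 3 -> legal
(1,4): no bracket -> illegal
(2,1): flips 4 -> legal
(3,1): no bracket -> illegal
(3,4): no bracket -> illegal
(4,1): flips 1 -> legal
(4,4): no bracket -> illegal
(5,1): flips 3 -> legal
(5,2): no bracket -> illegal
(5,3): no bracket -> illegal
B mobility = 4
-- W to move --
(0,4): no bracket -> illegal
(0,5): no bracket -> illegal
(1,4): no bracket -> illegal
(3,4): no bracket -> illegal
(4,4): flips 1 -> legal
(4,5): no bracket -> illegal
(5,2): no bracket -> illegal
(5,3): flips 1 -> legal
(5,4): flips 1 -> legal
W mobility = 3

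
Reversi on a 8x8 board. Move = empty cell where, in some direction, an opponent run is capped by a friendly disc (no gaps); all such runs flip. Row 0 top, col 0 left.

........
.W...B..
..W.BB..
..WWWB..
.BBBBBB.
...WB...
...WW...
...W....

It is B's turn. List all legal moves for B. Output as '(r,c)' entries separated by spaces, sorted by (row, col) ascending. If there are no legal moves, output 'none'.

Answer: (0,0) (1,2) (2,1) (2,3) (3,1) (5,2) (6,2) (7,2) (7,4) (7,5)

Derivation:
(0,0): flips 3 -> legal
(0,1): no bracket -> illegal
(0,2): no bracket -> illegal
(1,0): no bracket -> illegal
(1,2): flips 2 -> legal
(1,3): no bracket -> illegal
(2,0): no bracket -> illegal
(2,1): flips 1 -> legal
(2,3): flips 3 -> legal
(3,1): flips 3 -> legal
(5,2): flips 1 -> legal
(5,5): no bracket -> illegal
(6,2): flips 1 -> legal
(6,5): no bracket -> illegal
(7,2): flips 1 -> legal
(7,4): flips 1 -> legal
(7,5): flips 2 -> legal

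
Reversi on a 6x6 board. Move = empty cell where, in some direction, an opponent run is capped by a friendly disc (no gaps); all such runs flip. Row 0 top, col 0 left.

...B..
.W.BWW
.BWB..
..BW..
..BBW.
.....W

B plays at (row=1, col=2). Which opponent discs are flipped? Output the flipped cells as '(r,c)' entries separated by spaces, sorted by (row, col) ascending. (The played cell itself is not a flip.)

Answer: (2,2)

Derivation:
Dir NW: first cell '.' (not opp) -> no flip
Dir N: first cell '.' (not opp) -> no flip
Dir NE: first cell 'B' (not opp) -> no flip
Dir W: opp run (1,1), next='.' -> no flip
Dir E: first cell 'B' (not opp) -> no flip
Dir SW: first cell 'B' (not opp) -> no flip
Dir S: opp run (2,2) capped by B -> flip
Dir SE: first cell 'B' (not opp) -> no flip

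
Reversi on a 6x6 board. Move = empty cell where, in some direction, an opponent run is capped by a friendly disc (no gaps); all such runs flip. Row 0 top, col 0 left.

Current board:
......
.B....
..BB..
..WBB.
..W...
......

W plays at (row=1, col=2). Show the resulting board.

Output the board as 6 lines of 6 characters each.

Place W at (1,2); scan 8 dirs for brackets.
Dir NW: first cell '.' (not opp) -> no flip
Dir N: first cell '.' (not opp) -> no flip
Dir NE: first cell '.' (not opp) -> no flip
Dir W: opp run (1,1), next='.' -> no flip
Dir E: first cell '.' (not opp) -> no flip
Dir SW: first cell '.' (not opp) -> no flip
Dir S: opp run (2,2) capped by W -> flip
Dir SE: opp run (2,3) (3,4), next='.' -> no flip
All flips: (2,2)

Answer: ......
.BW...
..WB..
..WBB.
..W...
......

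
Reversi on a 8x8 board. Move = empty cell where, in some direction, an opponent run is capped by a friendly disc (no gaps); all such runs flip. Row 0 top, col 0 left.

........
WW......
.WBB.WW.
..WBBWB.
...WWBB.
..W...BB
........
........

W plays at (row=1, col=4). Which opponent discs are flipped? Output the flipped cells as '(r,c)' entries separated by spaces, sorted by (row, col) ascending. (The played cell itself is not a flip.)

Answer: (2,3)

Derivation:
Dir NW: first cell '.' (not opp) -> no flip
Dir N: first cell '.' (not opp) -> no flip
Dir NE: first cell '.' (not opp) -> no flip
Dir W: first cell '.' (not opp) -> no flip
Dir E: first cell '.' (not opp) -> no flip
Dir SW: opp run (2,3) capped by W -> flip
Dir S: first cell '.' (not opp) -> no flip
Dir SE: first cell 'W' (not opp) -> no flip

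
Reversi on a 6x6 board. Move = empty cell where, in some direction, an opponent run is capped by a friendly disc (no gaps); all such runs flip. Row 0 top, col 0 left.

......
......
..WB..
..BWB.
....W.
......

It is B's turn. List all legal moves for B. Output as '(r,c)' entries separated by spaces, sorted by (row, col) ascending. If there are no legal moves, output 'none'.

Answer: (1,2) (2,1) (4,3) (5,4)

Derivation:
(1,1): no bracket -> illegal
(1,2): flips 1 -> legal
(1,3): no bracket -> illegal
(2,1): flips 1 -> legal
(2,4): no bracket -> illegal
(3,1): no bracket -> illegal
(3,5): no bracket -> illegal
(4,2): no bracket -> illegal
(4,3): flips 1 -> legal
(4,5): no bracket -> illegal
(5,3): no bracket -> illegal
(5,4): flips 1 -> legal
(5,5): no bracket -> illegal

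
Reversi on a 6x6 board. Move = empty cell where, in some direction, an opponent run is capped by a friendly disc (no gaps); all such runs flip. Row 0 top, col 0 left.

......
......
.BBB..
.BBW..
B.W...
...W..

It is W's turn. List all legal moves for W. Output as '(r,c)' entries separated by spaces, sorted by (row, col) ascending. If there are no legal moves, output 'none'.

(1,0): no bracket -> illegal
(1,1): flips 1 -> legal
(1,2): flips 2 -> legal
(1,3): flips 1 -> legal
(1,4): no bracket -> illegal
(2,0): flips 1 -> legal
(2,4): no bracket -> illegal
(3,0): flips 2 -> legal
(3,4): no bracket -> illegal
(4,1): no bracket -> illegal
(4,3): no bracket -> illegal
(5,0): no bracket -> illegal
(5,1): no bracket -> illegal

Answer: (1,1) (1,2) (1,3) (2,0) (3,0)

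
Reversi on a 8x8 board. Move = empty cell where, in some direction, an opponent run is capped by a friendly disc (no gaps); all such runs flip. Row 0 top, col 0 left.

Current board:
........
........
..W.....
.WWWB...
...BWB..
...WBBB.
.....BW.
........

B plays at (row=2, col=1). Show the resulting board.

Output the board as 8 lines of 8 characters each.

Answer: ........
........
.BW.....
.WBWB...
...BWB..
...WBBB.
.....BW.
........

Derivation:
Place B at (2,1); scan 8 dirs for brackets.
Dir NW: first cell '.' (not opp) -> no flip
Dir N: first cell '.' (not opp) -> no flip
Dir NE: first cell '.' (not opp) -> no flip
Dir W: first cell '.' (not opp) -> no flip
Dir E: opp run (2,2), next='.' -> no flip
Dir SW: first cell '.' (not opp) -> no flip
Dir S: opp run (3,1), next='.' -> no flip
Dir SE: opp run (3,2) capped by B -> flip
All flips: (3,2)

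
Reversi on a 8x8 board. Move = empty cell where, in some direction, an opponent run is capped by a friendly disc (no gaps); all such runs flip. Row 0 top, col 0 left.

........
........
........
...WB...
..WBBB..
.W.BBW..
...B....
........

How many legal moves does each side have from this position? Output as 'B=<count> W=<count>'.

-- B to move --
(2,2): flips 1 -> legal
(2,3): flips 1 -> legal
(2,4): no bracket -> illegal
(3,1): flips 1 -> legal
(3,2): flips 1 -> legal
(4,0): no bracket -> illegal
(4,1): flips 1 -> legal
(4,6): no bracket -> illegal
(5,0): no bracket -> illegal
(5,2): no bracket -> illegal
(5,6): flips 1 -> legal
(6,0): no bracket -> illegal
(6,1): no bracket -> illegal
(6,2): no bracket -> illegal
(6,4): no bracket -> illegal
(6,5): flips 1 -> legal
(6,6): flips 1 -> legal
B mobility = 8
-- W to move --
(2,3): no bracket -> illegal
(2,4): no bracket -> illegal
(2,5): no bracket -> illegal
(3,2): no bracket -> illegal
(3,5): flips 2 -> legal
(3,6): no bracket -> illegal
(4,6): flips 3 -> legal
(5,2): flips 2 -> legal
(5,6): no bracket -> illegal
(6,2): no bracket -> illegal
(6,4): flips 1 -> legal
(6,5): no bracket -> illegal
(7,2): no bracket -> illegal
(7,3): flips 3 -> legal
(7,4): no bracket -> illegal
W mobility = 5

Answer: B=8 W=5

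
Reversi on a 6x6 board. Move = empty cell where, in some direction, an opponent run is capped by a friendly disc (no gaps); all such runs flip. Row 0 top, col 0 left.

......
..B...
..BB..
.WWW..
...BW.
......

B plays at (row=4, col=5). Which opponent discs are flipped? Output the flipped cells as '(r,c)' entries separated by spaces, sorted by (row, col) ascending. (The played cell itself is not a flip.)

Dir NW: first cell '.' (not opp) -> no flip
Dir N: first cell '.' (not opp) -> no flip
Dir NE: edge -> no flip
Dir W: opp run (4,4) capped by B -> flip
Dir E: edge -> no flip
Dir SW: first cell '.' (not opp) -> no flip
Dir S: first cell '.' (not opp) -> no flip
Dir SE: edge -> no flip

Answer: (4,4)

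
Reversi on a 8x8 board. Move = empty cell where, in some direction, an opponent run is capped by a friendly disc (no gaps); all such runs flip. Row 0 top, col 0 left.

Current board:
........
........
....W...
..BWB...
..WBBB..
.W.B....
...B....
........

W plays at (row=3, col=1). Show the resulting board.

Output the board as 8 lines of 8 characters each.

Place W at (3,1); scan 8 dirs for brackets.
Dir NW: first cell '.' (not opp) -> no flip
Dir N: first cell '.' (not opp) -> no flip
Dir NE: first cell '.' (not opp) -> no flip
Dir W: first cell '.' (not opp) -> no flip
Dir E: opp run (3,2) capped by W -> flip
Dir SW: first cell '.' (not opp) -> no flip
Dir S: first cell '.' (not opp) -> no flip
Dir SE: first cell 'W' (not opp) -> no flip
All flips: (3,2)

Answer: ........
........
....W...
.WWWB...
..WBBB..
.W.B....
...B....
........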